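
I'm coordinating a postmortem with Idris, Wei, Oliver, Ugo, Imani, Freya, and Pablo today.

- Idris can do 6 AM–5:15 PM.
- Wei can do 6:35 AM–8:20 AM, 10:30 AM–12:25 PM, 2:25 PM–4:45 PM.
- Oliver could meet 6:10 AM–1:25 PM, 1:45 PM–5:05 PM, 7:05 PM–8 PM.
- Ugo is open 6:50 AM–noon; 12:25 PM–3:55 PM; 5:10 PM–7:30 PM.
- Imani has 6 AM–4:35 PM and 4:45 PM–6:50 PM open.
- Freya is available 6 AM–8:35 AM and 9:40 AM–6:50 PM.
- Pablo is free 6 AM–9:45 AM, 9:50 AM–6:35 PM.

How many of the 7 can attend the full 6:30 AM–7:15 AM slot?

5

Idris, Oliver, Imani, Freya, and Pablo can make the full 06:30-07:15 slot — that's 5.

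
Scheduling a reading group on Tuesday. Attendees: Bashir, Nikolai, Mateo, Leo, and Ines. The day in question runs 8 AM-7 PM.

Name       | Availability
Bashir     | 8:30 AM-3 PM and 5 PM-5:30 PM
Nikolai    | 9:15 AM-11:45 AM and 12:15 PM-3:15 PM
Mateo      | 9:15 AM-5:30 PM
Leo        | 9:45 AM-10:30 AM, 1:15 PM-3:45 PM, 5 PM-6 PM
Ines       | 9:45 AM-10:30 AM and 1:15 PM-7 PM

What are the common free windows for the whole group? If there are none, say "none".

09:45-10:30, 13:15-15:00

Bashir ∩ Nikolai: 09:15-11:45, 12:15-15:00.
Bashir ∩ Nikolai ∩ Mateo: 09:15-11:45, 12:15-15:00.
Bashir ∩ Nikolai ∩ Mateo ∩ Leo: 09:45-10:30, 13:15-15:00.
Bashir ∩ Nikolai ∩ Mateo ∩ Leo ∩ Ines: 09:45-10:30, 13:15-15:00.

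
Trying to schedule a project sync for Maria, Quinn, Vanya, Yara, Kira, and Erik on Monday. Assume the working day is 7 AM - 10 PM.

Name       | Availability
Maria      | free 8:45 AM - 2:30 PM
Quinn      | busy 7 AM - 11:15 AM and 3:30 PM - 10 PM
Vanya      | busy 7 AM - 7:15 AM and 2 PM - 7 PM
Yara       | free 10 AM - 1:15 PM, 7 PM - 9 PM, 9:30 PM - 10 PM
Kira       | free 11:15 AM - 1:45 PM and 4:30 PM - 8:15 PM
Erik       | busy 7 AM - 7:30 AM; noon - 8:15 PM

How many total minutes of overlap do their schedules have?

Maria free: 08:45-14:30.
Quinn free: 11:15-15:30 (invert busy blocks within the working day).
Vanya free: 07:15-14:00, 19:00-22:00 (invert busy blocks within the working day).
Yara free: 10:00-13:15, 19:00-21:00, 21:30-22:00.
Kira free: 11:15-13:45, 16:30-20:15.
Erik free: 07:30-12:00, 20:15-22:00 (invert busy blocks within the working day).
Maria ∩ Quinn: 11:15-14:30.
Maria ∩ Quinn ∩ Vanya: 11:15-14:00.
Maria ∩ Quinn ∩ Vanya ∩ Yara: 11:15-13:15.
Maria ∩ Quinn ∩ Vanya ∩ Yara ∩ Kira: 11:15-13:15.
Maria ∩ Quinn ∩ Vanya ∩ Yara ∩ Kira ∩ Erik: 11:15-12:00.
That's a single block of 45 minutes.

45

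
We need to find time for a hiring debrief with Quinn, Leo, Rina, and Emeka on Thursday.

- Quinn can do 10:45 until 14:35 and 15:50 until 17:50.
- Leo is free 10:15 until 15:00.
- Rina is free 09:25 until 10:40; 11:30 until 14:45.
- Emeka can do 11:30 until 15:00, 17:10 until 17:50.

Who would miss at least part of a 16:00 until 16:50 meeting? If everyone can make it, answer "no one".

Emeka, Leo, Rina

Quinn: free for 16:00-16:50. Leo: not fully free for 16:00-16:50. Rina: not fully free for 16:00-16:50. Emeka: not fully free for 16:00-16:50.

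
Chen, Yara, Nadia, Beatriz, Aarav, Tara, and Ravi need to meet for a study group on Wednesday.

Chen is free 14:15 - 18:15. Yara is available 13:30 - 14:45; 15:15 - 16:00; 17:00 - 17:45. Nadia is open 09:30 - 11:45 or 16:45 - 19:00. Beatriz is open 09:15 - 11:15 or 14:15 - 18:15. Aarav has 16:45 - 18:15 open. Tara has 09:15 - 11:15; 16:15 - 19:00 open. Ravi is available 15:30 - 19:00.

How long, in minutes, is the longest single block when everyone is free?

45

Chen ∩ Yara: 14:15-14:45, 15:15-16:00, 17:00-17:45.
Chen ∩ Yara ∩ Nadia: 17:00-17:45.
Chen ∩ Yara ∩ Nadia ∩ Beatriz: 17:00-17:45.
Chen ∩ Yara ∩ Nadia ∩ Beatriz ∩ Aarav: 17:00-17:45.
Chen ∩ Yara ∩ Nadia ∩ Beatriz ∩ Aarav ∩ Tara: 17:00-17:45.
Chen ∩ Yara ∩ Nadia ∩ Beatriz ∩ Aarav ∩ Tara ∩ Ravi: 17:00-17:45.
Those are the intersection windows.
The longest is 17:00-17:45 at 45 minutes.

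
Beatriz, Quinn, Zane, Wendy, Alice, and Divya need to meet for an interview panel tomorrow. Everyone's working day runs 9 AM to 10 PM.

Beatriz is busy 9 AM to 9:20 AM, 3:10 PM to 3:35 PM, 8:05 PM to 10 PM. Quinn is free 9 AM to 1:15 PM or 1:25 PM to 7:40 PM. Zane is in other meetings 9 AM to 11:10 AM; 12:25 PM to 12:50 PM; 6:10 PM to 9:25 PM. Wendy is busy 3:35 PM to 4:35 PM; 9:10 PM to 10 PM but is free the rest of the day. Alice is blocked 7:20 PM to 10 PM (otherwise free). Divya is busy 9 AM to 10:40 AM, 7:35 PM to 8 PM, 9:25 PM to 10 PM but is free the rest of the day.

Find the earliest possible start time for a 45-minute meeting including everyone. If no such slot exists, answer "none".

Beatriz free: 09:20-15:10, 15:35-20:05 (invert busy blocks within the working day).
Quinn free: 09:00-13:15, 13:25-19:40.
Zane free: 11:10-12:25, 12:50-18:10, 21:25-22:00 (invert busy blocks within the working day).
Wendy free: 09:00-15:35, 16:35-21:10 (invert busy blocks within the working day).
Alice free: 09:00-19:20 (invert busy blocks within the working day).
Divya free: 10:40-19:35, 20:00-21:25 (invert busy blocks within the working day).
Beatriz ∩ Quinn: 09:20-13:15, 13:25-15:10, 15:35-19:40.
Beatriz ∩ Quinn ∩ Zane: 11:10-12:25, 12:50-13:15, 13:25-15:10, 15:35-18:10.
Beatriz ∩ Quinn ∩ Zane ∩ Wendy: 11:10-12:25, 12:50-13:15, 13:25-15:10, 16:35-18:10.
Beatriz ∩ Quinn ∩ Zane ∩ Wendy ∩ Alice: 11:10-12:25, 12:50-13:15, 13:25-15:10, 16:35-18:10.
Beatriz ∩ Quinn ∩ Zane ∩ Wendy ∩ Alice ∩ Divya: 11:10-12:25, 12:50-13:15, 13:25-15:10, 16:35-18:10.
So the common availability across everyone is 11:10-12:25, 12:50-13:15, 13:25-15:10, 16:35-18:10.
The first common window of at least 45 minutes is 11:10-12:25, so the earliest start is 11:10.

11:10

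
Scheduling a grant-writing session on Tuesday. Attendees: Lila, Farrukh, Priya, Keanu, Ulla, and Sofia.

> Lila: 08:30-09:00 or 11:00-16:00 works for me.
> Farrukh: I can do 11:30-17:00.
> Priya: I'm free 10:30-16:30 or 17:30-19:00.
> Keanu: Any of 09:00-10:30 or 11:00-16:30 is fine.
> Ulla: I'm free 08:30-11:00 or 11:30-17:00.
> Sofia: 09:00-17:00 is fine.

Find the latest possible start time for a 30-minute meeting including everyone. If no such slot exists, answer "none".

15:30

Lila ∩ Farrukh: 11:30-16:00.
Lila ∩ Farrukh ∩ Priya: 11:30-16:00.
Lila ∩ Farrukh ∩ Priya ∩ Keanu: 11:30-16:00.
Lila ∩ Farrukh ∩ Priya ∩ Keanu ∩ Ulla: 11:30-16:00.
Lila ∩ Farrukh ∩ Priya ∩ Keanu ∩ Ulla ∩ Sofia: 11:30-16:00.
The last common window of at least 30 minutes is 11:30-16:00; a 30-minute meeting can start as late as 15:30 and still end by 16:00.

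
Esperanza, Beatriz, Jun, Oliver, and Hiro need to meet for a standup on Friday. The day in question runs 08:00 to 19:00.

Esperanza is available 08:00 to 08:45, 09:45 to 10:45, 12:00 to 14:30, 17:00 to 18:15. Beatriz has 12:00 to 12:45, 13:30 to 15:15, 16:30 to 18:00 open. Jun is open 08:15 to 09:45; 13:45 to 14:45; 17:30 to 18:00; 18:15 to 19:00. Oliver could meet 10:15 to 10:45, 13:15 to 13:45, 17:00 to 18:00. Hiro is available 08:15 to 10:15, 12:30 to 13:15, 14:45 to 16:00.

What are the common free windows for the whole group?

none

Esperanza ∩ Beatriz: 12:00-12:45, 13:30-14:30, 17:00-18:00.
Esperanza ∩ Beatriz ∩ Jun: 13:45-14:30, 17:30-18:00.
Esperanza ∩ Beatriz ∩ Jun ∩ Oliver: 17:30-18:00.
Esperanza ∩ Beatriz ∩ Jun ∩ Oliver ∩ Hiro: ∅.
There is no time when everyone is free.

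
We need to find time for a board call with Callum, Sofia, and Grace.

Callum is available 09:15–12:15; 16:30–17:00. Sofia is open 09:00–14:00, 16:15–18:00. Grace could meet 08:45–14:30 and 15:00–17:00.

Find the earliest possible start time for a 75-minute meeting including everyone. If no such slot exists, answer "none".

09:15

Callum ∩ Sofia: 09:15-12:15, 16:30-17:00.
Callum ∩ Sofia ∩ Grace: 09:15-12:15, 16:30-17:00.
The first common window of at least 75 minutes is 09:15-12:15, so the earliest start is 09:15.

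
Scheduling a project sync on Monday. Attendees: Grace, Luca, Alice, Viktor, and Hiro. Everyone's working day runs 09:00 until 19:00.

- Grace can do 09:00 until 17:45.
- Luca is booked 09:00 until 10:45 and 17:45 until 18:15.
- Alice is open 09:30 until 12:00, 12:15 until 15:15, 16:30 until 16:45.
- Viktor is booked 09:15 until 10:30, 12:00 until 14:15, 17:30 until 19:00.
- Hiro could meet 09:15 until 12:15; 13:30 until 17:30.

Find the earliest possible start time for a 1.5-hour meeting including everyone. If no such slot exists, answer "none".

Grace free: 09:00-17:45.
Luca free: 10:45-17:45, 18:15-19:00 (invert busy blocks within the working day).
Alice free: 09:30-12:00, 12:15-15:15, 16:30-16:45.
Viktor free: 09:00-09:15, 10:30-12:00, 14:15-17:30 (invert busy blocks within the working day).
Hiro free: 09:15-12:15, 13:30-17:30.
Grace ∩ Luca: 10:45-17:45.
Grace ∩ Luca ∩ Alice: 10:45-12:00, 12:15-15:15, 16:30-16:45.
Grace ∩ Luca ∩ Alice ∩ Viktor: 10:45-12:00, 14:15-15:15, 16:30-16:45.
Grace ∩ Luca ∩ Alice ∩ Viktor ∩ Hiro: 10:45-12:00, 14:15-15:15, 16:30-16:45.
So the common availability across everyone is 10:45-12:00, 14:15-15:15, 16:30-16:45.
No common window is at least 90 minutes long.

none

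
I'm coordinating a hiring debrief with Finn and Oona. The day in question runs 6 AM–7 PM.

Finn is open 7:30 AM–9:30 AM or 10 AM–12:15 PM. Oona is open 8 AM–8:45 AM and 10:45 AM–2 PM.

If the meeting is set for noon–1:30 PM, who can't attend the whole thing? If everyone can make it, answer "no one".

Finn

Finn: not fully free for 12:00-13:30. Oona: free for 12:00-13:30.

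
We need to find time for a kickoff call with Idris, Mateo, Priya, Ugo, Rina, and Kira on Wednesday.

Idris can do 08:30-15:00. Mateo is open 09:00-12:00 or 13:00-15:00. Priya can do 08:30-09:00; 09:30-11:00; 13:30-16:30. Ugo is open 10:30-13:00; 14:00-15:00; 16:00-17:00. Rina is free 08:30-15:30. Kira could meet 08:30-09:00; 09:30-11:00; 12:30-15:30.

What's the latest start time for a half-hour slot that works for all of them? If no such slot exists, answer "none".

Idris ∩ Mateo: 09:00-12:00, 13:00-15:00.
Idris ∩ Mateo ∩ Priya: 09:30-11:00, 13:30-15:00.
Idris ∩ Mateo ∩ Priya ∩ Ugo: 10:30-11:00, 14:00-15:00.
Idris ∩ Mateo ∩ Priya ∩ Ugo ∩ Rina: 10:30-11:00, 14:00-15:00.
Idris ∩ Mateo ∩ Priya ∩ Ugo ∩ Rina ∩ Kira: 10:30-11:00, 14:00-15:00.
Those are the intersection windows.
The last common window of at least 30 minutes is 14:00-15:00; a 30-minute meeting can start as late as 14:30 and still end by 15:00.

14:30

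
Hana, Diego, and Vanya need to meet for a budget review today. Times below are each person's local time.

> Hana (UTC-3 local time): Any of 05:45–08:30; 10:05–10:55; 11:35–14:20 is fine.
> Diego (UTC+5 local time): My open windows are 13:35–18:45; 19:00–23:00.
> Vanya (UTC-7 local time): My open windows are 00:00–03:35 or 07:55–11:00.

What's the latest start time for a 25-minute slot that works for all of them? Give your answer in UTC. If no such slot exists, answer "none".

16:55

Hana in UTC: 08:45-11:30, 13:05-13:55, 14:35-17:20 (add 3h to convert from UTC-3).
Diego in UTC: 08:35-13:45, 14:00-18:00 (subtract 5h to convert from UTC+5).
Vanya in UTC: 07:00-10:35, 14:55-18:00 (add 7h to convert from UTC-7).
Hana ∩ Diego: 08:45-11:30, 13:05-13:45, 14:35-17:20.
Hana ∩ Diego ∩ Vanya: 08:45-10:35, 14:55-17:20.
The last common window of at least 25 minutes is 14:55-17:20; a 25-minute meeting can start as late as 16:55 and still end by 17:20.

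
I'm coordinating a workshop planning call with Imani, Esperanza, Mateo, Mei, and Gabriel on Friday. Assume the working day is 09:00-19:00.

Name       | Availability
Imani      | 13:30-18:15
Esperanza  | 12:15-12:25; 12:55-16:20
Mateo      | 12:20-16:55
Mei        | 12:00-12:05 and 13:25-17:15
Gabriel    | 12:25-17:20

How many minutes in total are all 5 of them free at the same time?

170

Imani ∩ Esperanza: 13:30-16:20.
Imani ∩ Esperanza ∩ Mateo: 13:30-16:20.
Imani ∩ Esperanza ∩ Mateo ∩ Mei: 13:30-16:20.
Imani ∩ Esperanza ∩ Mateo ∩ Mei ∩ Gabriel: 13:30-16:20.
That's a single block of 170 minutes.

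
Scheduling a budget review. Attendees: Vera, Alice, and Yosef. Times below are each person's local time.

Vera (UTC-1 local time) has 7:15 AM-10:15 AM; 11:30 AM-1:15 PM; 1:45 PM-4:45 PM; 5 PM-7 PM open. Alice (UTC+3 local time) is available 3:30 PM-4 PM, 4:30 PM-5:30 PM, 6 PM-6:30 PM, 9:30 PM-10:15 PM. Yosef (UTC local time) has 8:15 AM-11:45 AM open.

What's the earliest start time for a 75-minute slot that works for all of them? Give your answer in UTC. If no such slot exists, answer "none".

none

Vera in UTC: 08:15-11:15, 12:30-14:15, 14:45-17:45, 18:00-20:00 (add 1h to convert from UTC-1).
Alice in UTC: 12:30-13:00, 13:30-14:30, 15:00-15:30, 18:30-19:15 (subtract 3h to convert from UTC+3).
Yosef in UTC: 08:15-11:45.
Vera ∩ Alice: 12:30-13:00, 13:30-14:15, 15:00-15:30, 18:30-19:15.
Vera ∩ Alice ∩ Yosef: ∅.
There is no time when everyone is free.
No common window is at least 75 minutes long.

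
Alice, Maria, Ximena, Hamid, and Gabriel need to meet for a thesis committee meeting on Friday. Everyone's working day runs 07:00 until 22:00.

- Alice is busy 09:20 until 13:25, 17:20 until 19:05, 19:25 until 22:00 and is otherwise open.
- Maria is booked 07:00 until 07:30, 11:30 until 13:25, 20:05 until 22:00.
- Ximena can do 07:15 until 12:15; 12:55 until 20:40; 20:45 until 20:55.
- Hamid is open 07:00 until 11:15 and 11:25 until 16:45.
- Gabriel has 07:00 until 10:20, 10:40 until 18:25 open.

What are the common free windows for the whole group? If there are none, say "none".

Alice free: 07:00-09:20, 13:25-17:20, 19:05-19:25 (invert busy blocks within the working day).
Maria free: 07:30-11:30, 13:25-20:05 (invert busy blocks within the working day).
Ximena free: 07:15-12:15, 12:55-20:40, 20:45-20:55.
Hamid free: 07:00-11:15, 11:25-16:45.
Gabriel free: 07:00-10:20, 10:40-18:25.
Alice ∩ Maria: 07:30-09:20, 13:25-17:20, 19:05-19:25.
Alice ∩ Maria ∩ Ximena: 07:30-09:20, 13:25-17:20, 19:05-19:25.
Alice ∩ Maria ∩ Ximena ∩ Hamid: 07:30-09:20, 13:25-16:45.
Alice ∩ Maria ∩ Ximena ∩ Hamid ∩ Gabriel: 07:30-09:20, 13:25-16:45.

07:30-09:20, 13:25-16:45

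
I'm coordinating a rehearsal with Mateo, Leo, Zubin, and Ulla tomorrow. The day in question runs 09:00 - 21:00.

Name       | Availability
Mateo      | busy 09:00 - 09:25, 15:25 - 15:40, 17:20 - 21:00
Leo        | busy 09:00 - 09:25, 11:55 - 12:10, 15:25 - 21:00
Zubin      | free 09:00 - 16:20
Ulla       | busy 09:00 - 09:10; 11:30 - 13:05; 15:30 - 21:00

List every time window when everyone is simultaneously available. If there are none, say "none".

Mateo free: 09:25-15:25, 15:40-17:20 (invert busy blocks within the working day).
Leo free: 09:25-11:55, 12:10-15:25 (invert busy blocks within the working day).
Zubin free: 09:00-16:20.
Ulla free: 09:10-11:30, 13:05-15:30 (invert busy blocks within the working day).
Mateo ∩ Leo: 09:25-11:55, 12:10-15:25.
Mateo ∩ Leo ∩ Zubin: 09:25-11:55, 12:10-15:25.
Mateo ∩ Leo ∩ Zubin ∩ Ulla: 09:25-11:30, 13:05-15:25.

09:25-11:30, 13:05-15:25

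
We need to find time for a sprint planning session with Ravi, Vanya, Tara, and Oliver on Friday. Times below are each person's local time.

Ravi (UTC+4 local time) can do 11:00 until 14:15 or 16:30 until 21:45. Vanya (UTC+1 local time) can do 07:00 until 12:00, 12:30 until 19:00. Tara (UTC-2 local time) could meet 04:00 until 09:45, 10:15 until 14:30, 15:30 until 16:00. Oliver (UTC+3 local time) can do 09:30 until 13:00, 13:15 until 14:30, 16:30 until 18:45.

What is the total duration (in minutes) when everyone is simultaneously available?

315

Ravi in UTC: 07:00-10:15, 12:30-17:45 (subtract 4h to convert from UTC+4).
Vanya in UTC: 06:00-11:00, 11:30-18:00 (subtract 1h to convert from UTC+1).
Tara in UTC: 06:00-11:45, 12:15-16:30, 17:30-18:00 (add 2h to convert from UTC-2).
Oliver in UTC: 06:30-10:00, 10:15-11:30, 13:30-15:45 (subtract 3h to convert from UTC+3).
Ravi ∩ Vanya: 07:00-10:15, 12:30-17:45.
Ravi ∩ Vanya ∩ Tara: 07:00-10:15, 12:30-16:30, 17:30-17:45.
Ravi ∩ Vanya ∩ Tara ∩ Oliver: 07:00-10:00, 13:30-15:45.
So the common availability across everyone is 07:00-10:00, 13:30-15:45.
Summing the common windows: 180 + 135 = 315 minutes.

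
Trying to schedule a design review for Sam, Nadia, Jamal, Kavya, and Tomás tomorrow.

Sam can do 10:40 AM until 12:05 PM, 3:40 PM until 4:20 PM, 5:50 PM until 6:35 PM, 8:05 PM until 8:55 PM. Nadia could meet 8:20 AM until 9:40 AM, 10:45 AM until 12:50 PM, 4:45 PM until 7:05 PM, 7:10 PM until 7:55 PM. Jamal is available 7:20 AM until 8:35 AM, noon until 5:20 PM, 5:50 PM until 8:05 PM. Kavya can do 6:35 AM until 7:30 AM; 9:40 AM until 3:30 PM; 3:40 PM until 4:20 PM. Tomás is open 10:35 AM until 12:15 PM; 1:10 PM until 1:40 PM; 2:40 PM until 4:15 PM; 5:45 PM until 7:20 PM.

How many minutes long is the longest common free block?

5

Sam ∩ Nadia: 10:45-12:05, 17:50-18:35.
Sam ∩ Nadia ∩ Jamal: 12:00-12:05, 17:50-18:35.
Sam ∩ Nadia ∩ Jamal ∩ Kavya: 12:00-12:05.
Sam ∩ Nadia ∩ Jamal ∩ Kavya ∩ Tomás: 12:00-12:05.
The longest is 12:00-12:05 at 5 minutes.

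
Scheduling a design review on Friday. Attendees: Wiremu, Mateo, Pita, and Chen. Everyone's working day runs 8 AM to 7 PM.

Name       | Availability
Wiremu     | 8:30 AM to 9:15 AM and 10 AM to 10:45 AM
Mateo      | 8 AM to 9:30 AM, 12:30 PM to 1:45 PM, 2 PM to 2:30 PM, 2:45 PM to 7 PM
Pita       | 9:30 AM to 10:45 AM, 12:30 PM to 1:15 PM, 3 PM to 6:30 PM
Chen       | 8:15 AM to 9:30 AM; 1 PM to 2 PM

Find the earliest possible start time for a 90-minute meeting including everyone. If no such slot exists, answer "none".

none

Wiremu ∩ Mateo: 08:30-09:15.
Wiremu ∩ Mateo ∩ Pita: ∅.
Wiremu ∩ Mateo ∩ Pita ∩ Chen: ∅.
There is no time when everyone is free.
No common window is at least 90 minutes long.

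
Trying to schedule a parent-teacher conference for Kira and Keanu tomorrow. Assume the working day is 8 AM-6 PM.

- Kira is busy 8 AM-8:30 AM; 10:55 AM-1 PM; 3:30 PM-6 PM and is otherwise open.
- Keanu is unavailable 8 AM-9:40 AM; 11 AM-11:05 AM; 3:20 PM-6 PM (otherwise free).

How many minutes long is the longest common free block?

140

Kira free: 08:30-10:55, 13:00-15:30 (invert busy blocks within the working day).
Keanu free: 09:40-11:00, 11:05-15:20 (invert busy blocks within the working day).
Kira ∩ Keanu: 09:40-10:55, 13:00-15:20.
Those are the intersection windows.
The longest is 13:00-15:20 at 140 minutes.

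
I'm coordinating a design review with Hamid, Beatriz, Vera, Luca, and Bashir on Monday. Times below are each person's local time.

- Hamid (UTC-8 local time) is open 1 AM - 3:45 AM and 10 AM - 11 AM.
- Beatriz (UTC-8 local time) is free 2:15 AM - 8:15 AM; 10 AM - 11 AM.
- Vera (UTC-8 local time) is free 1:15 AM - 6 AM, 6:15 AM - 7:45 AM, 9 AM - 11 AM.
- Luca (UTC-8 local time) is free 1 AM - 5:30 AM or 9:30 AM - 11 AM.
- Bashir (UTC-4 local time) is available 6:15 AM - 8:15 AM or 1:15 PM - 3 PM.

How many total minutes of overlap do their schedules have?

Hamid in UTC: 09:00-11:45, 18:00-19:00 (add 8h to convert from UTC-8).
Beatriz in UTC: 10:15-16:15, 18:00-19:00 (add 8h to convert from UTC-8).
Vera in UTC: 09:15-14:00, 14:15-15:45, 17:00-19:00 (add 8h to convert from UTC-8).
Luca in UTC: 09:00-13:30, 17:30-19:00 (add 8h to convert from UTC-8).
Bashir in UTC: 10:15-12:15, 17:15-19:00 (add 4h to convert from UTC-4).
Hamid ∩ Beatriz: 10:15-11:45, 18:00-19:00.
Hamid ∩ Beatriz ∩ Vera: 10:15-11:45, 18:00-19:00.
Hamid ∩ Beatriz ∩ Vera ∩ Luca: 10:15-11:45, 18:00-19:00.
Hamid ∩ Beatriz ∩ Vera ∩ Luca ∩ Bashir: 10:15-11:45, 18:00-19:00.
So the common availability across everyone is 10:15-11:45, 18:00-19:00.
Summing the common windows: 90 + 60 = 150 minutes.

150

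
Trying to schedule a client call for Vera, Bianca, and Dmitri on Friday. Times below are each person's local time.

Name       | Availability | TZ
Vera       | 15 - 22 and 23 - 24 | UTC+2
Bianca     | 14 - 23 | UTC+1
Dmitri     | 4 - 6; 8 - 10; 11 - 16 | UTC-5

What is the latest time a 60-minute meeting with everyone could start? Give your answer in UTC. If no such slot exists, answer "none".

Vera in UTC: 13:00-20:00, 21:00-22:00 (subtract 2h to convert from UTC+2).
Bianca in UTC: 13:00-22:00 (subtract 1h to convert from UTC+1).
Dmitri in UTC: 09:00-11:00, 13:00-15:00, 16:00-21:00 (add 5h to convert from UTC-5).
Vera ∩ Bianca: 13:00-20:00, 21:00-22:00.
Vera ∩ Bianca ∩ Dmitri: 13:00-15:00, 16:00-20:00.
The last common window of at least 60 minutes is 16:00-20:00; a 60-minute meeting can start as late as 19:00 and still end by 20:00.

19:00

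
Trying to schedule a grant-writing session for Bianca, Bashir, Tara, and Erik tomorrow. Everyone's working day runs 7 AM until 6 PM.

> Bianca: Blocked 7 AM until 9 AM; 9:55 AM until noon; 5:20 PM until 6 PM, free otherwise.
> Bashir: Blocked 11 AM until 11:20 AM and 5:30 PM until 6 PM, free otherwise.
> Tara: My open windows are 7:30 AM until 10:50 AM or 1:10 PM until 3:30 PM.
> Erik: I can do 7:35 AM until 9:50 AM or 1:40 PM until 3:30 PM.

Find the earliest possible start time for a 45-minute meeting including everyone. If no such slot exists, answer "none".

Bianca free: 09:00-09:55, 12:00-17:20 (invert busy blocks within the working day).
Bashir free: 07:00-11:00, 11:20-17:30 (invert busy blocks within the working day).
Tara free: 07:30-10:50, 13:10-15:30.
Erik free: 07:35-09:50, 13:40-15:30.
Bianca ∩ Bashir: 09:00-09:55, 12:00-17:20.
Bianca ∩ Bashir ∩ Tara: 09:00-09:55, 13:10-15:30.
Bianca ∩ Bashir ∩ Tara ∩ Erik: 09:00-09:50, 13:40-15:30.
The first common window of at least 45 minutes is 09:00-09:50, so the earliest start is 09:00.

09:00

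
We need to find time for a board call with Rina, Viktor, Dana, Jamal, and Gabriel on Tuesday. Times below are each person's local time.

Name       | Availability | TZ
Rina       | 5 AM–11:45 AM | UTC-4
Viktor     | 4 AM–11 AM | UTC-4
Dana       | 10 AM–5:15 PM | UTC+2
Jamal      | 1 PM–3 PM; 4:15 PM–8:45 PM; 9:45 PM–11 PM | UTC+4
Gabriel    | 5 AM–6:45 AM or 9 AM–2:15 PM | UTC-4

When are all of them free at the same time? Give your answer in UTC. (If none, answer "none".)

Rina in UTC: 09:00-15:45 (add 4h to convert from UTC-4).
Viktor in UTC: 08:00-15:00 (add 4h to convert from UTC-4).
Dana in UTC: 08:00-15:15 (subtract 2h to convert from UTC+2).
Jamal in UTC: 09:00-11:00, 12:15-16:45, 17:45-19:00 (subtract 4h to convert from UTC+4).
Gabriel in UTC: 09:00-10:45, 13:00-18:15 (add 4h to convert from UTC-4).
Rina ∩ Viktor: 09:00-15:00.
Rina ∩ Viktor ∩ Dana: 09:00-15:00.
Rina ∩ Viktor ∩ Dana ∩ Jamal: 09:00-11:00, 12:15-15:00.
Rina ∩ Viktor ∩ Dana ∩ Jamal ∩ Gabriel: 09:00-10:45, 13:00-15:00.
So the common availability across everyone is 09:00-10:45, 13:00-15:00.

09:00-10:45, 13:00-15:00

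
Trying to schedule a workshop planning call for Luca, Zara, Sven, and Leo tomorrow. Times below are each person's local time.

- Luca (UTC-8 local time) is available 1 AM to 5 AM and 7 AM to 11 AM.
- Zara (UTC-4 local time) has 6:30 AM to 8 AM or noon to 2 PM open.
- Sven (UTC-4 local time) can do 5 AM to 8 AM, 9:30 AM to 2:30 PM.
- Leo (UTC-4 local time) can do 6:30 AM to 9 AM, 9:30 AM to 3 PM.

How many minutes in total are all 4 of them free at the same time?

Luca in UTC: 09:00-13:00, 15:00-19:00 (add 8h to convert from UTC-8).
Zara in UTC: 10:30-12:00, 16:00-18:00 (add 4h to convert from UTC-4).
Sven in UTC: 09:00-12:00, 13:30-18:30 (add 4h to convert from UTC-4).
Leo in UTC: 10:30-13:00, 13:30-19:00 (add 4h to convert from UTC-4).
Luca ∩ Zara: 10:30-12:00, 16:00-18:00.
Luca ∩ Zara ∩ Sven: 10:30-12:00, 16:00-18:00.
Luca ∩ Zara ∩ Sven ∩ Leo: 10:30-12:00, 16:00-18:00.
Those are the intersection windows.
Summing the common windows: 90 + 120 = 210 minutes.

210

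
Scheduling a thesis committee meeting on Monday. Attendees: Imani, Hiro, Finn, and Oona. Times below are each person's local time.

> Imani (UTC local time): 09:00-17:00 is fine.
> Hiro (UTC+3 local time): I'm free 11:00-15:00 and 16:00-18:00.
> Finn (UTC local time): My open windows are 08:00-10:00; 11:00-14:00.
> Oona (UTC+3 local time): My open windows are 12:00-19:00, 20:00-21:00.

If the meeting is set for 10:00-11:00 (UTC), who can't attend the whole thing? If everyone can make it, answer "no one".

Imani in UTC: 09:00-17:00.
Hiro in UTC: 08:00-12:00, 13:00-15:00 (subtract 3h to convert from UTC+3).
Finn in UTC: 08:00-10:00, 11:00-14:00.
Oona in UTC: 09:00-16:00, 17:00-18:00 (subtract 3h to convert from UTC+3).
Imani: free for 10:00-11:00. Hiro: free for 10:00-11:00. Finn: not fully free for 10:00-11:00. Oona: free for 10:00-11:00.

Finn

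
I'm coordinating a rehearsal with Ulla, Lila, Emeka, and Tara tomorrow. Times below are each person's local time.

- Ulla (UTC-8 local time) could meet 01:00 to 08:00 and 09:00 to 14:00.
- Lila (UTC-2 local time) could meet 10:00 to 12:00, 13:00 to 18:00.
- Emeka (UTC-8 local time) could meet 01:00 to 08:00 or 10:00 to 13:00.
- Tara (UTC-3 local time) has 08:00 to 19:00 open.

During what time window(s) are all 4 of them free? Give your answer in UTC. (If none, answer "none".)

12:00-14:00, 15:00-16:00, 18:00-20:00

Ulla in UTC: 09:00-16:00, 17:00-22:00 (add 8h to convert from UTC-8).
Lila in UTC: 12:00-14:00, 15:00-20:00 (add 2h to convert from UTC-2).
Emeka in UTC: 09:00-16:00, 18:00-21:00 (add 8h to convert from UTC-8).
Tara in UTC: 11:00-22:00 (add 3h to convert from UTC-3).
Ulla ∩ Lila: 12:00-14:00, 15:00-16:00, 17:00-20:00.
Ulla ∩ Lila ∩ Emeka: 12:00-14:00, 15:00-16:00, 18:00-20:00.
Ulla ∩ Lila ∩ Emeka ∩ Tara: 12:00-14:00, 15:00-16:00, 18:00-20:00.
Those are the intersection windows.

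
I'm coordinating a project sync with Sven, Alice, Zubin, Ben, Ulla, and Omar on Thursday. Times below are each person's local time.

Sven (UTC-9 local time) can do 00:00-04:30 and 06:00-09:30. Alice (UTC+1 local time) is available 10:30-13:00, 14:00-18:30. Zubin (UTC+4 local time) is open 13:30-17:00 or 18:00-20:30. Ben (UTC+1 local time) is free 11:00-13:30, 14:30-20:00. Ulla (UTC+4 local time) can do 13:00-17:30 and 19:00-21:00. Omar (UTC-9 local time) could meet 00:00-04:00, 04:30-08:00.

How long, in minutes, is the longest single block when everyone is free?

120

Sven in UTC: 09:00-13:30, 15:00-18:30 (add 9h to convert from UTC-9).
Alice in UTC: 09:30-12:00, 13:00-17:30 (subtract 1h to convert from UTC+1).
Zubin in UTC: 09:30-13:00, 14:00-16:30 (subtract 4h to convert from UTC+4).
Ben in UTC: 10:00-12:30, 13:30-19:00 (subtract 1h to convert from UTC+1).
Ulla in UTC: 09:00-13:30, 15:00-17:00 (subtract 4h to convert from UTC+4).
Omar in UTC: 09:00-13:00, 13:30-17:00 (add 9h to convert from UTC-9).
Sven ∩ Alice: 09:30-12:00, 13:00-13:30, 15:00-17:30.
Sven ∩ Alice ∩ Zubin: 09:30-12:00, 15:00-16:30.
Sven ∩ Alice ∩ Zubin ∩ Ben: 10:00-12:00, 15:00-16:30.
Sven ∩ Alice ∩ Zubin ∩ Ben ∩ Ulla: 10:00-12:00, 15:00-16:30.
Sven ∩ Alice ∩ Zubin ∩ Ben ∩ Ulla ∩ Omar: 10:00-12:00, 15:00-16:30.
The longest is 10:00-12:00 at 120 minutes.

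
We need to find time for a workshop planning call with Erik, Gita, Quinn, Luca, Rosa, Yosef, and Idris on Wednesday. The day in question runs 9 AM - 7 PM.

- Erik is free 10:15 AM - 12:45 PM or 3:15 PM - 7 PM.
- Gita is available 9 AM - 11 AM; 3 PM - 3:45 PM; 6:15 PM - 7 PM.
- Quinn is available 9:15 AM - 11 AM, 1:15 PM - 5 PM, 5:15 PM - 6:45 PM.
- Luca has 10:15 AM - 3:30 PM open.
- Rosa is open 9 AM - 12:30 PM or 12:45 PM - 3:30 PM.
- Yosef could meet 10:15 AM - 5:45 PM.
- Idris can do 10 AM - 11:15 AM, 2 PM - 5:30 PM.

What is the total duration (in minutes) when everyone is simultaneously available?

Erik ∩ Gita: 10:15-11:00, 15:15-15:45, 18:15-19:00.
Erik ∩ Gita ∩ Quinn: 10:15-11:00, 15:15-15:45, 18:15-18:45.
Erik ∩ Gita ∩ Quinn ∩ Luca: 10:15-11:00, 15:15-15:30.
Erik ∩ Gita ∩ Quinn ∩ Luca ∩ Rosa: 10:15-11:00, 15:15-15:30.
Erik ∩ Gita ∩ Quinn ∩ Luca ∩ Rosa ∩ Yosef: 10:15-11:00, 15:15-15:30.
Erik ∩ Gita ∩ Quinn ∩ Luca ∩ Rosa ∩ Yosef ∩ Idris: 10:15-11:00, 15:15-15:30.
So the common availability across everyone is 10:15-11:00, 15:15-15:30.
Summing the common windows: 45 + 15 = 60 minutes.

60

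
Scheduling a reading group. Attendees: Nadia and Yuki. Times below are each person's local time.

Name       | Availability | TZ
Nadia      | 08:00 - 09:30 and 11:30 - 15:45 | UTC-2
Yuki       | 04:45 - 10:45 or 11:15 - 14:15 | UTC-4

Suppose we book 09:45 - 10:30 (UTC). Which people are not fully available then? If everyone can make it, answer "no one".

Nadia in UTC: 10:00-11:30, 13:30-17:45 (add 2h to convert from UTC-2).
Yuki in UTC: 08:45-14:45, 15:15-18:15 (add 4h to convert from UTC-4).
Nadia: not fully free for 09:45-10:30. Yuki: free for 09:45-10:30.

Nadia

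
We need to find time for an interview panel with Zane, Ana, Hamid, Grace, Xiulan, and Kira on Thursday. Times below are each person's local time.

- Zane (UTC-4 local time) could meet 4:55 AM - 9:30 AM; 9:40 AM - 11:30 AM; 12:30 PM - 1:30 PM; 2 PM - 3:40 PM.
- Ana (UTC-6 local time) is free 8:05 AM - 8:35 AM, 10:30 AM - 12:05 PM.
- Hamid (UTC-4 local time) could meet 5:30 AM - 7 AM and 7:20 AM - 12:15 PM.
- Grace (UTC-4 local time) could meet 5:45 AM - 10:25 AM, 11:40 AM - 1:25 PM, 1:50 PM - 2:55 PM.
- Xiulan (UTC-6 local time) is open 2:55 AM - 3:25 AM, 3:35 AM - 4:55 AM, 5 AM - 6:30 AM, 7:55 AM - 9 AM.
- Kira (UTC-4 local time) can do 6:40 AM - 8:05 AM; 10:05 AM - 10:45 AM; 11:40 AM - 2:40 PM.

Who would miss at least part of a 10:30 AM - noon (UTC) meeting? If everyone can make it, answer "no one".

Ana, Hamid, Kira, Xiulan

Zane in UTC: 08:55-13:30, 13:40-15:30, 16:30-17:30, 18:00-19:40 (add 4h to convert from UTC-4).
Ana in UTC: 14:05-14:35, 16:30-18:05 (add 6h to convert from UTC-6).
Hamid in UTC: 09:30-11:00, 11:20-16:15 (add 4h to convert from UTC-4).
Grace in UTC: 09:45-14:25, 15:40-17:25, 17:50-18:55 (add 4h to convert from UTC-4).
Xiulan in UTC: 08:55-09:25, 09:35-10:55, 11:00-12:30, 13:55-15:00 (add 6h to convert from UTC-6).
Kira in UTC: 10:40-12:05, 14:05-14:45, 15:40-18:40 (add 4h to convert from UTC-4).
Zane: free for 10:30-12:00. Ana: not fully free for 10:30-12:00. Hamid: not fully free for 10:30-12:00. Grace: free for 10:30-12:00. Xiulan: not fully free for 10:30-12:00. Kira: not fully free for 10:30-12:00.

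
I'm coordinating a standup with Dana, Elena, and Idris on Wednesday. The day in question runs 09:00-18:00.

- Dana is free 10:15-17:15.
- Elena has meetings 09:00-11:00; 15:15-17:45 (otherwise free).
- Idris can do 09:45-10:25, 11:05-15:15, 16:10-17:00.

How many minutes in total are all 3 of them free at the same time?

Dana free: 10:15-17:15.
Elena free: 11:00-15:15, 17:45-18:00 (invert busy blocks within the working day).
Idris free: 09:45-10:25, 11:05-15:15, 16:10-17:00.
Dana ∩ Elena: 11:00-15:15.
Dana ∩ Elena ∩ Idris: 11:05-15:15.
That's a single block of 250 minutes.

250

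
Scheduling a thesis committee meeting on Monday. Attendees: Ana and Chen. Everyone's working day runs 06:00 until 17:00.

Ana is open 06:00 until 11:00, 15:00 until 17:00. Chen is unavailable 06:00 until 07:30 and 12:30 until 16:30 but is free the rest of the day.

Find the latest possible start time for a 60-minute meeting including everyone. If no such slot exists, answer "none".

10:00

Ana free: 06:00-11:00, 15:00-17:00.
Chen free: 07:30-12:30, 16:30-17:00 (invert busy blocks within the working day).
Ana ∩ Chen: 07:30-11:00, 16:30-17:00.
The last common window of at least 60 minutes is 07:30-11:00; a 60-minute meeting can start as late as 10:00 and still end by 11:00.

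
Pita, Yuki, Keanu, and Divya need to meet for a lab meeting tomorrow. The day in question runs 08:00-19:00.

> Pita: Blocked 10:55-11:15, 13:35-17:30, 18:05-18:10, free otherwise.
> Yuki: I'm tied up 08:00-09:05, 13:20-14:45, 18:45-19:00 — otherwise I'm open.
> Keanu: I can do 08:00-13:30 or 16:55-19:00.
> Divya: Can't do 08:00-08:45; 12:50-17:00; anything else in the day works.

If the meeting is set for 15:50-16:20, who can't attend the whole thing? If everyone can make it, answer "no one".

Pita free: 08:00-10:55, 11:15-13:35, 17:30-18:05, 18:10-19:00 (invert busy blocks within the working day).
Yuki free: 09:05-13:20, 14:45-18:45 (invert busy blocks within the working day).
Keanu free: 08:00-13:30, 16:55-19:00.
Divya free: 08:45-12:50, 17:00-19:00 (invert busy blocks within the working day).
Pita: not fully free for 15:50-16:20. Yuki: free for 15:50-16:20. Keanu: not fully free for 15:50-16:20. Divya: not fully free for 15:50-16:20.

Divya, Keanu, Pita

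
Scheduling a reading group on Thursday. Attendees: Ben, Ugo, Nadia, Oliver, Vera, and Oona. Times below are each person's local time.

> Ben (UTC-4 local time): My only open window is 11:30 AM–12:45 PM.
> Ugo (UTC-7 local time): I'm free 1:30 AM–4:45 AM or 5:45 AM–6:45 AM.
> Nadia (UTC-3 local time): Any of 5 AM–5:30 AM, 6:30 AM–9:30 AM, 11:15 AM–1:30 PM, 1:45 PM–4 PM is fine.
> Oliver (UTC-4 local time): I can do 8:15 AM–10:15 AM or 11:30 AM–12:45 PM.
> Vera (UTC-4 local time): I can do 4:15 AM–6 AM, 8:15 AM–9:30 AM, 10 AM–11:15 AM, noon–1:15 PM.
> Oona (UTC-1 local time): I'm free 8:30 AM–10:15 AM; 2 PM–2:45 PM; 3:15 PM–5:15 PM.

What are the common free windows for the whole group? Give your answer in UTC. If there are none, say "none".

none

Ben in UTC: 15:30-16:45 (add 4h to convert from UTC-4).
Ugo in UTC: 08:30-11:45, 12:45-13:45 (add 7h to convert from UTC-7).
Nadia in UTC: 08:00-08:30, 09:30-12:30, 14:15-16:30, 16:45-19:00 (add 3h to convert from UTC-3).
Oliver in UTC: 12:15-14:15, 15:30-16:45 (add 4h to convert from UTC-4).
Vera in UTC: 08:15-10:00, 12:15-13:30, 14:00-15:15, 16:00-17:15 (add 4h to convert from UTC-4).
Oona in UTC: 09:30-11:15, 15:00-15:45, 16:15-18:15 (add 1h to convert from UTC-1).
Ben ∩ Ugo: ∅.
Ben ∩ Ugo ∩ Nadia: ∅.
Ben ∩ Ugo ∩ Nadia ∩ Oliver: ∅.
Ben ∩ Ugo ∩ Nadia ∩ Oliver ∩ Vera: ∅.
Ben ∩ Ugo ∩ Nadia ∩ Oliver ∩ Vera ∩ Oona: ∅.
There is no time when everyone is free.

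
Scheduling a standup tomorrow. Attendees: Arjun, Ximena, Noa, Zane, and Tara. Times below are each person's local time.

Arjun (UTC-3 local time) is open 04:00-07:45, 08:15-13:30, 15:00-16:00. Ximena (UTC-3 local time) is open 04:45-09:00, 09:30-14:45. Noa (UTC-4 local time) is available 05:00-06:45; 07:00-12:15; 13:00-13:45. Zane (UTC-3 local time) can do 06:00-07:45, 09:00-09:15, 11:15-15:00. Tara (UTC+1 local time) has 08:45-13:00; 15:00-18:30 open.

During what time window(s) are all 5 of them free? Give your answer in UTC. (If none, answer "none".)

Arjun in UTC: 07:00-10:45, 11:15-16:30, 18:00-19:00 (add 3h to convert from UTC-3).
Ximena in UTC: 07:45-12:00, 12:30-17:45 (add 3h to convert from UTC-3).
Noa in UTC: 09:00-10:45, 11:00-16:15, 17:00-17:45 (add 4h to convert from UTC-4).
Zane in UTC: 09:00-10:45, 12:00-12:15, 14:15-18:00 (add 3h to convert from UTC-3).
Tara in UTC: 07:45-12:00, 14:00-17:30 (subtract 1h to convert from UTC+1).
Arjun ∩ Ximena: 07:45-10:45, 11:15-12:00, 12:30-16:30.
Arjun ∩ Ximena ∩ Noa: 09:00-10:45, 11:15-12:00, 12:30-16:15.
Arjun ∩ Ximena ∩ Noa ∩ Zane: 09:00-10:45, 14:15-16:15.
Arjun ∩ Ximena ∩ Noa ∩ Zane ∩ Tara: 09:00-10:45, 14:15-16:15.
So the common availability across everyone is 09:00-10:45, 14:15-16:15.

09:00-10:45, 14:15-16:15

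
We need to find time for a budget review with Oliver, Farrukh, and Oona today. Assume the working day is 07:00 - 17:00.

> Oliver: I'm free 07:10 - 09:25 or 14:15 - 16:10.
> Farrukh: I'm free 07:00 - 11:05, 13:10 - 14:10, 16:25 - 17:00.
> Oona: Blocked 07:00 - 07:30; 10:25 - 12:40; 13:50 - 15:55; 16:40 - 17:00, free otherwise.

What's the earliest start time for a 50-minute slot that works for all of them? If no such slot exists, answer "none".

Oliver free: 07:10-09:25, 14:15-16:10.
Farrukh free: 07:00-11:05, 13:10-14:10, 16:25-17:00.
Oona free: 07:30-10:25, 12:40-13:50, 15:55-16:40 (invert busy blocks within the working day).
Oliver ∩ Farrukh: 07:10-09:25.
Oliver ∩ Farrukh ∩ Oona: 07:30-09:25.
The first common window of at least 50 minutes is 07:30-09:25, so the earliest start is 07:30.

07:30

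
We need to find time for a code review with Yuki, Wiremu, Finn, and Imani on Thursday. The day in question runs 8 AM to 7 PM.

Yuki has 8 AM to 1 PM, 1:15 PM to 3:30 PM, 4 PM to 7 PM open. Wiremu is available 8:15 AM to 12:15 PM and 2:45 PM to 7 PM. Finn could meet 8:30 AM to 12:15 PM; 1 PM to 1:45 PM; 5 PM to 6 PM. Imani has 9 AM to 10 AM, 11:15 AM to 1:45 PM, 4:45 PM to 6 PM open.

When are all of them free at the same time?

09:00-10:00, 11:15-12:15, 17:00-18:00

Yuki ∩ Wiremu: 08:15-12:15, 14:45-15:30, 16:00-19:00.
Yuki ∩ Wiremu ∩ Finn: 08:30-12:15, 17:00-18:00.
Yuki ∩ Wiremu ∩ Finn ∩ Imani: 09:00-10:00, 11:15-12:15, 17:00-18:00.
Those are the intersection windows.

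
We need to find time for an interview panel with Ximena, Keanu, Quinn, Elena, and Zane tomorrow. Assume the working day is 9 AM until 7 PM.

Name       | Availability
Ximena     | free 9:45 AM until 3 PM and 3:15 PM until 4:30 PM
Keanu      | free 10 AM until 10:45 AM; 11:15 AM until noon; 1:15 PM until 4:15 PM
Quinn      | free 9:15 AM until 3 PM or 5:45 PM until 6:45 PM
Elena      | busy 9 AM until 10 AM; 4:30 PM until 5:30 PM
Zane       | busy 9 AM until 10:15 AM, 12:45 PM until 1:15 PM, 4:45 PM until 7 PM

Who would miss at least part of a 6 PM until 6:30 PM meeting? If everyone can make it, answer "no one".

Ximena free: 09:45-15:00, 15:15-16:30.
Keanu free: 10:00-10:45, 11:15-12:00, 13:15-16:15.
Quinn free: 09:15-15:00, 17:45-18:45.
Elena free: 10:00-16:30, 17:30-19:00 (invert busy blocks within the working day).
Zane free: 10:15-12:45, 13:15-16:45 (invert busy blocks within the working day).
Ximena: not fully free for 18:00-18:30. Keanu: not fully free for 18:00-18:30. Quinn: free for 18:00-18:30. Elena: free for 18:00-18:30. Zane: not fully free for 18:00-18:30.

Keanu, Ximena, Zane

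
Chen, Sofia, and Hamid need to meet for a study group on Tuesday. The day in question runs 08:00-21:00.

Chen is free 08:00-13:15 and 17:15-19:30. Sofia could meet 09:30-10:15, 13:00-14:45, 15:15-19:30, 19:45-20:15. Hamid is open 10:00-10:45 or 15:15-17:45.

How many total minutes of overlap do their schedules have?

45

Chen ∩ Sofia: 09:30-10:15, 13:00-13:15, 17:15-19:30.
Chen ∩ Sofia ∩ Hamid: 10:00-10:15, 17:15-17:45.
Those are the intersection windows.
Summing the common windows: 15 + 30 = 45 minutes.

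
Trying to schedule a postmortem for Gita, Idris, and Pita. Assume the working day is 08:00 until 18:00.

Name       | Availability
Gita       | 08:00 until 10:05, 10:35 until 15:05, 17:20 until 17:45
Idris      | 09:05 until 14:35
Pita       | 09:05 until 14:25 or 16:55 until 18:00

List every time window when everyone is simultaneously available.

09:05-10:05, 10:35-14:25

Gita ∩ Idris: 09:05-10:05, 10:35-14:35.
Gita ∩ Idris ∩ Pita: 09:05-10:05, 10:35-14:25.
So the common availability across everyone is 09:05-10:05, 10:35-14:25.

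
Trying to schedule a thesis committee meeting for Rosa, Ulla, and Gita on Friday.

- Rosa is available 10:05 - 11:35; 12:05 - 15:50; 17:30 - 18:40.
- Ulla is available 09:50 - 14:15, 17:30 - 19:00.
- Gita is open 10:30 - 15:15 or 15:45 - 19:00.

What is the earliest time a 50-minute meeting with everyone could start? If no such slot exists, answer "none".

10:30

Rosa ∩ Ulla: 10:05-11:35, 12:05-14:15, 17:30-18:40.
Rosa ∩ Ulla ∩ Gita: 10:30-11:35, 12:05-14:15, 17:30-18:40.
The first common window of at least 50 minutes is 10:30-11:35, so the earliest start is 10:30.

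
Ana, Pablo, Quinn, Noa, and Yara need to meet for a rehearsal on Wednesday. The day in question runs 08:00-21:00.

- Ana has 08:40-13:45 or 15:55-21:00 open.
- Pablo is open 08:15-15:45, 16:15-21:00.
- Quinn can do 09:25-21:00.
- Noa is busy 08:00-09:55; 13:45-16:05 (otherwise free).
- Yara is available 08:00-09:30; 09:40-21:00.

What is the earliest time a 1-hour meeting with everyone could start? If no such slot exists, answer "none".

Ana free: 08:40-13:45, 15:55-21:00.
Pablo free: 08:15-15:45, 16:15-21:00.
Quinn free: 09:25-21:00.
Noa free: 09:55-13:45, 16:05-21:00 (invert busy blocks within the working day).
Yara free: 08:00-09:30, 09:40-21:00.
Ana ∩ Pablo: 08:40-13:45, 16:15-21:00.
Ana ∩ Pablo ∩ Quinn: 09:25-13:45, 16:15-21:00.
Ana ∩ Pablo ∩ Quinn ∩ Noa: 09:55-13:45, 16:15-21:00.
Ana ∩ Pablo ∩ Quinn ∩ Noa ∩ Yara: 09:55-13:45, 16:15-21:00.
The first common window of at least 60 minutes is 09:55-13:45, so the earliest start is 09:55.

09:55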